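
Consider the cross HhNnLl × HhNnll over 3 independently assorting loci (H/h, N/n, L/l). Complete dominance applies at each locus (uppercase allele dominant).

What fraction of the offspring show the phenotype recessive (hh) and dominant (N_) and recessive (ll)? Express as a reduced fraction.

HhNnLl gametes: HNL×1, HNl×1, HnL×1, Hnl×1, hNL×1, hNl×1, hnL×1, hnl×1
HhNnll gametes: HNl×2, Hnl×2, hNl×2, hnl×2
HhNnLl×HhNnll grid (8·8=64): HHNNLl=2 HHNNll=2 HHNnLl=4 HHNnll=4 HHnnLl=2 HHnnll=2 HhNNLl=4 HhNNll=4 HhNnLl=8 HhNnll=8 HhnnLl=4 Hhnnll=4 hhNNLl=2 hhNNll=2 hhNnLl=4 hhNnll=4 hhnnLl=2 hhnnll=2
hh N_ ll hits 6/64; gcd=2; 6÷2/64÷2 = 3/32

P(hh N_ ll) = 3/32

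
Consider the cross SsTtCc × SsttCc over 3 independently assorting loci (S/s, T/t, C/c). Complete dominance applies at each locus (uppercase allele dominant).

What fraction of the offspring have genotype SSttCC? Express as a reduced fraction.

P(SSttCC) = 1/32

SsTtCc gametes: STC×1, STc×1, StC×1, Stc×1, sTC×1, sTc×1, stC×1, stc×1
SsttCc gametes: StC×2, Stc×2, stC×2, stc×2
SsTtCc×SsttCc grid (8·8=64): SSTtCC=2 SSTtCc=4 SSTtcc=2 SSttCC=2 SSttCc=4 SSttcc=2 SsTtCC=4 SsTtCc=8 SsTtcc=4 SsttCC=4 SsttCc=8 Ssttcc=4 ssTtCC=2 ssTtCc=4 ssTtcc=2 ssttCC=2 ssttCc=4 ssttcc=2
SSttCC hits 2/64; gcd=2; 2÷2/64÷2 = 1/32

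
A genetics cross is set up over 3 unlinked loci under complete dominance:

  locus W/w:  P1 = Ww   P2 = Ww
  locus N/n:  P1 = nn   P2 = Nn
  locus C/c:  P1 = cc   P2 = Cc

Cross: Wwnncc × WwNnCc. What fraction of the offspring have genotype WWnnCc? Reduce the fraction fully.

Wwnncc gametes: Wnc×4, wnc×4
WwNnCc gametes: WNC×1, WNc×1, WnC×1, Wnc×1, wNC×1, wNc×1, wnC×1, wnc×1
Wwnncc×WwNnCc grid (8·8=64): WWNnCc=4 WWNncc=4 WWnnCc=4 WWnncc=4 WwNnCc=8 WwNncc=8 WwnnCc=8 Wwnncc=8 wwNnCc=4 wwNncc=4 wwnnCc=4 wwnncc=4
WWnnCc hits 4/64; gcd=4; 4÷4/64÷4 = 1/16

P(WWnnCc) = 1/16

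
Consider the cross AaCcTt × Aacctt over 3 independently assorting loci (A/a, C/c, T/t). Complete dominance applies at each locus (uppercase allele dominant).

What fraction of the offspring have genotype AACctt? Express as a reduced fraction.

P(AACctt) = 1/16

AaCcTt gametes: ACT×1, ACt×1, AcT×1, Act×1, aCT×1, aCt×1, acT×1, act×1
Aacctt gametes: Act×4, act×4
AaCcTt×Aacctt grid (8·8=64): AACcTt=4 AACctt=4 AAccTt=4 AAcctt=4 AaCcTt=8 AaCctt=8 AaccTt=8 Aacctt=8 aaCcTt=4 aaCctt=4 aaccTt=4 aacctt=4
AACctt hits 4/64; gcd=4; 4÷4/64÷4 = 1/16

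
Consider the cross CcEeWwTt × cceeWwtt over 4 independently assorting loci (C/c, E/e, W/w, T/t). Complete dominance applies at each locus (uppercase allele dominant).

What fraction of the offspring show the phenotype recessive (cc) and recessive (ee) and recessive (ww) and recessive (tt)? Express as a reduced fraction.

CcEeWwTt gametes: CEWT×1, CEWt×1, CEwT×1, CEwt×1, CeWT×1, CeWt×1, CewT×1, Cewt×1, cEWT×1, cEWt×1, cEwT×1, cEwt×1, ceWT×1, ceWt×1, cewT×1, cewt×1
cceeWwtt gametes: ceWt×8, cewt×8
CcEeWwTt×cceeWwtt grid (16·16=256): CcEeWWTt=8 CcEeWWtt=8 CcEeWwTt=16 CcEeWwtt=16 CcEewwTt=8 CcEewwtt=8 CceeWWTt=8 CceeWWtt=8 CceeWwTt=16 CceeWwtt=16 CceewwTt=8 Cceewwtt=8 ccEeWWTt=8 ccEeWWtt=8 ccEeWwTt=16 ccEeWwtt=16 ccEewwTt=8 ccEewwtt=8 cceeWWTt=8 cceeWWtt=8 cceeWwTt=16 cceeWwtt=16 cceewwTt=8 cceewwtt=8
cc ee ww tt hits 8/256; gcd=8; 8÷8/256÷8 = 1/32

P(cc ee ww tt) = 1/32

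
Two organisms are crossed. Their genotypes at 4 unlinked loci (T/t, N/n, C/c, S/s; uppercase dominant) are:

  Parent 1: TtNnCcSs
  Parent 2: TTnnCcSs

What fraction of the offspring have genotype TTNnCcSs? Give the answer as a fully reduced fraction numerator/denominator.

TtNnCcSs gametes: TNCS×1, TNCs×1, TNcS×1, TNcs×1, TnCS×1, TnCs×1, TncS×1, Tncs×1, tNCS×1, tNCs×1, tNcS×1, tNcs×1, tnCS×1, tnCs×1, tncS×1, tncs×1
TTnnCcSs gametes: TnCS×4, TnCs×4, TncS×4, Tncs×4
TtNnCcSs×TTnnCcSs grid (16·16=256): TTNnCCSS=4 TTNnCCSs=8 TTNnCCss=4 TTNnCcSS=8 TTNnCcSs=16 TTNnCcss=8 TTNnccSS=4 TTNnccSs=8 TTNnccss=4 TTnnCCSS=4 TTnnCCSs=8 TTnnCCss=4 TTnnCcSS=8 TTnnCcSs=16 TTnnCcss=8 TTnnccSS=4 TTnnccSs=8 TTnnccss=4 TtNnCCSS=4 TtNnCCSs=8 TtNnCCss=4 TtNnCcSS=8 TtNnCcSs=16 TtNnCcss=8 TtNnccSS=4 TtNnccSs=8 TtNnccss=4 TtnnCCSS=4 TtnnCCSs=8 TtnnCCss=4 TtnnCcSS=8 TtnnCcSs=16 TtnnCcss=8 TtnnccSS=4 TtnnccSs=8 Ttnnccss=4
TTNnCcSs hits 16/256; gcd=16; 16÷16/256÷16 = 1/16

P(TTNnCcSs) = 1/16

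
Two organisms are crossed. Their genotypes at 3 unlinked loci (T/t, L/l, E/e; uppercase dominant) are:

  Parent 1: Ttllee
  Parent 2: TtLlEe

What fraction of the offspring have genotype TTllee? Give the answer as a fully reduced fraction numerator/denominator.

Ttllee gametes: Tle×4, tle×4
TtLlEe gametes: TLE×1, TLe×1, TlE×1, Tle×1, tLE×1, tLe×1, tlE×1, tle×1
Ttllee×TtLlEe grid (8·8=64): TTLlEe=4 TTLlee=4 TTllEe=4 TTllee=4 TtLlEe=8 TtLlee=8 TtllEe=8 Ttllee=8 ttLlEe=4 ttLlee=4 ttllEe=4 ttllee=4
TTllee hits 4/64; gcd=4; 4÷4/64÷4 = 1/16

P(TTllee) = 1/16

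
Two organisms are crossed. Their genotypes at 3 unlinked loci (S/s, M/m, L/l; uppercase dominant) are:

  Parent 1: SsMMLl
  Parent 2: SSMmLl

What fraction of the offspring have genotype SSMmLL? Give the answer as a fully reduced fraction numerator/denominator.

P(SSMmLL) = 1/16

SsMMLl gametes: SML×2, SMl×2, sML×2, sMl×2
SSMmLl gametes: SML×2, SMl×2, SmL×2, Sml×2
SsMMLl×SSMmLl grid (8·8=64): SSMMLL=4 SSMMLl=8 SSMMll=4 SSMmLL=4 SSMmLl=8 SSMmll=4 SsMMLL=4 SsMMLl=8 SsMMll=4 SsMmLL=4 SsMmLl=8 SsMmll=4
SSMmLL hits 4/64; gcd=4; 4÷4/64÷4 = 1/16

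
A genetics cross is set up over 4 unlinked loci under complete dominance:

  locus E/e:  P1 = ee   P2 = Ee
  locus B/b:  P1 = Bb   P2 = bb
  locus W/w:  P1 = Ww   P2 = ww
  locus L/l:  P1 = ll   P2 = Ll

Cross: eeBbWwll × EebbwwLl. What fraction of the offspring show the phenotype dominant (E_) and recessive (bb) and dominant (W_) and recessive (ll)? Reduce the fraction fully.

P(E_ bb W_ ll) = 1/16

eeBbWwll gametes: eBWl×4, eBwl×4, ebWl×4, ebwl×4
EebbwwLl gametes: EbwL×4, Ebwl×4, ebwL×4, ebwl×4
eeBbWwll×EebbwwLl grid (16·16=256): EeBbWwLl=16 EeBbWwll=16 EeBbwwLl=16 EeBbwwll=16 EebbWwLl=16 EebbWwll=16 EebbwwLl=16 Eebbwwll=16 eeBbWwLl=16 eeBbWwll=16 eeBbwwLl=16 eeBbwwll=16 eebbWwLl=16 eebbWwll=16 eebbwwLl=16 eebbwwll=16
E_ bb W_ ll hits 16/256; gcd=16; 16÷16/256÷16 = 1/16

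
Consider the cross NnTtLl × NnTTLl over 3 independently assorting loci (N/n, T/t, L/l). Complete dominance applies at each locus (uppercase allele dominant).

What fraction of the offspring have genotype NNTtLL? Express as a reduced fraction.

NnTtLl gametes: NTL×1, NTl×1, NtL×1, Ntl×1, nTL×1, nTl×1, ntL×1, ntl×1
NnTTLl gametes: NTL×2, NTl×2, nTL×2, nTl×2
NnTtLl×NnTTLl grid (8·8=64): NNTTLL=2 NNTTLl=4 NNTTll=2 NNTtLL=2 NNTtLl=4 NNTtll=2 NnTTLL=4 NnTTLl=8 NnTTll=4 NnTtLL=4 NnTtLl=8 NnTtll=4 nnTTLL=2 nnTTLl=4 nnTTll=2 nnTtLL=2 nnTtLl=4 nnTtll=2
NNTtLL hits 2/64; gcd=2; 2÷2/64÷2 = 1/32

P(NNTtLL) = 1/32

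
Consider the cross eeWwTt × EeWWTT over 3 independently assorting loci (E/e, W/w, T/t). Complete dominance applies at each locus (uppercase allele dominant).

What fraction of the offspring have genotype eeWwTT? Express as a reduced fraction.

P(eeWwTT) = 1/8

eeWwTt gametes: eWT×2, eWt×2, ewT×2, ewt×2
EeWWTT gametes: EWT×4, eWT×4
eeWwTt×EeWWTT grid (8·8=64): EeWWTT=8 EeWWTt=8 EeWwTT=8 EeWwTt=8 eeWWTT=8 eeWWTt=8 eeWwTT=8 eeWwTt=8
eeWwTT hits 8/64; gcd=8; 8÷8/64÷8 = 1/8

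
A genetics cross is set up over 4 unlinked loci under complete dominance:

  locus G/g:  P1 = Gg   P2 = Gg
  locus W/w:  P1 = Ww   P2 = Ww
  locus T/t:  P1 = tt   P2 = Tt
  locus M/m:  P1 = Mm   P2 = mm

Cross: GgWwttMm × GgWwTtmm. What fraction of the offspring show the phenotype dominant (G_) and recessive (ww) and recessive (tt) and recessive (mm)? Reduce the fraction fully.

P(G_ ww tt mm) = 3/64

GgWwttMm gametes: GWtM×2, GWtm×2, GwtM×2, Gwtm×2, gWtM×2, gWtm×2, gwtM×2, gwtm×2
GgWwTtmm gametes: GWTm×2, GWtm×2, GwTm×2, Gwtm×2, gWTm×2, gWtm×2, gwTm×2, gwtm×2
GgWwttMm×GgWwTtmm grid (16·16=256): GGWWTtMm=4 GGWWTtmm=4 GGWWttMm=4 GGWWttmm=4 GGWwTtMm=8 GGWwTtmm=8 GGWwttMm=8 GGWwttmm=8 GGwwTtMm=4 GGwwTtmm=4 GGwwttMm=4 GGwwttmm=4 GgWWTtMm=8 GgWWTtmm=8 GgWWttMm=8 GgWWttmm=8 GgWwTtMm=16 GgWwTtmm=16 GgWwttMm=16 GgWwttmm=16 GgwwTtMm=8 GgwwTtmm=8 GgwwttMm=8 Ggwwttmm=8 ggWWTtMm=4 ggWWTtmm=4 ggWWttMm=4 ggWWttmm=4 ggWwTtMm=8 ggWwTtmm=8 ggWwttMm=8 ggWwttmm=8 ggwwTtMm=4 ggwwTtmm=4 ggwwttMm=4 ggwwttmm=4
G_ ww tt mm hits 12/256; gcd=4; 12÷4/256÷4 = 3/64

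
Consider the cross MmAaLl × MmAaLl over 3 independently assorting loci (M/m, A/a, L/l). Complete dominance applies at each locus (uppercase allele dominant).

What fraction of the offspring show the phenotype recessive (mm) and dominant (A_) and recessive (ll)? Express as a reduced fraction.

P(mm A_ ll) = 3/64

MmAaLl gametes: MAL×1, MAl×1, MaL×1, Mal×1, mAL×1, mAl×1, maL×1, mal×1
MmAaLl gametes: MAL×1, MAl×1, MaL×1, Mal×1, mAL×1, mAl×1, maL×1, mal×1
MmAaLl×MmAaLl grid (8·8=64): MMAALL=1 MMAALl=2 MMAAll=1 MMAaLL=2 MMAaLl=4 MMAall=2 MMaaLL=1 MMaaLl=2 MMaall=1 MmAALL=2 MmAALl=4 MmAAll=2 MmAaLL=4 MmAaLl=8 MmAall=4 MmaaLL=2 MmaaLl=4 Mmaall=2 mmAALL=1 mmAALl=2 mmAAll=1 mmAaLL=2 mmAaLl=4 mmAall=2 mmaaLL=1 mmaaLl=2 mmaall=1
mm A_ ll hits 3/64; gcd=1; 3÷1/64÷1 = 3/64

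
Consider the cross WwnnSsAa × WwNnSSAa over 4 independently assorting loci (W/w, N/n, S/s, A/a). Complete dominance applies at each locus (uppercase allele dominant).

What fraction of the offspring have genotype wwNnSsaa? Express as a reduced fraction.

P(wwNnSsaa) = 1/64

WwnnSsAa gametes: WnSA×2, WnSa×2, WnsA×2, Wnsa×2, wnSA×2, wnSa×2, wnsA×2, wnsa×2
WwNnSSAa gametes: WNSA×2, WNSa×2, WnSA×2, WnSa×2, wNSA×2, wNSa×2, wnSA×2, wnSa×2
WwnnSsAa×WwNnSSAa grid (16·16=256): WWNnSSAA=4 WWNnSSAa=8 WWNnSSaa=4 WWNnSsAA=4 WWNnSsAa=8 WWNnSsaa=4 WWnnSSAA=4 WWnnSSAa=8 WWnnSSaa=4 WWnnSsAA=4 WWnnSsAa=8 WWnnSsaa=4 WwNnSSAA=8 WwNnSSAa=16 WwNnSSaa=8 WwNnSsAA=8 WwNnSsAa=16 WwNnSsaa=8 WwnnSSAA=8 WwnnSSAa=16 WwnnSSaa=8 WwnnSsAA=8 WwnnSsAa=16 WwnnSsaa=8 wwNnSSAA=4 wwNnSSAa=8 wwNnSSaa=4 wwNnSsAA=4 wwNnSsAa=8 wwNnSsaa=4 wwnnSSAA=4 wwnnSSAa=8 wwnnSSaa=4 wwnnSsAA=4 wwnnSsAa=8 wwnnSsaa=4
wwNnSsaa hits 4/256; gcd=4; 4÷4/256÷4 = 1/64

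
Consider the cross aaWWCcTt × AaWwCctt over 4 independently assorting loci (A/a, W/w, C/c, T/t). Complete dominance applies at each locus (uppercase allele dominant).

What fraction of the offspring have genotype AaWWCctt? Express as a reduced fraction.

aaWWCcTt gametes: aWCT×4, aWCt×4, aWcT×4, aWct×4
AaWwCctt gametes: AWCt×2, AWct×2, AwCt×2, Awct×2, aWCt×2, aWct×2, awCt×2, awct×2
aaWWCcTt×AaWwCctt grid (16·16=256): AaWWCCTt=8 AaWWCCtt=8 AaWWCcTt=16 AaWWCctt=16 AaWWccTt=8 AaWWcctt=8 AaWwCCTt=8 AaWwCCtt=8 AaWwCcTt=16 AaWwCctt=16 AaWwccTt=8 AaWwcctt=8 aaWWCCTt=8 aaWWCCtt=8 aaWWCcTt=16 aaWWCctt=16 aaWWccTt=8 aaWWcctt=8 aaWwCCTt=8 aaWwCCtt=8 aaWwCcTt=16 aaWwCctt=16 aaWwccTt=8 aaWwcctt=8
AaWWCctt hits 16/256; gcd=16; 16÷16/256÷16 = 1/16

P(AaWWCctt) = 1/16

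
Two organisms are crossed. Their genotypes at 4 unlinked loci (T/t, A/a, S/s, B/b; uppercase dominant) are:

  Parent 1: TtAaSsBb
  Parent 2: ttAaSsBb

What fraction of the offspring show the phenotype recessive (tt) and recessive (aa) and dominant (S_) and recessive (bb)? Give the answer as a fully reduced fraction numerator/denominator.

P(tt aa S_ bb) = 3/128

TtAaSsBb gametes: TASB×1, TASb×1, TAsB×1, TAsb×1, TaSB×1, TaSb×1, TasB×1, Tasb×1, tASB×1, tASb×1, tAsB×1, tAsb×1, taSB×1, taSb×1, tasB×1, tasb×1
ttAaSsBb gametes: tASB×2, tASb×2, tAsB×2, tAsb×2, taSB×2, taSb×2, tasB×2, tasb×2
TtAaSsBb×ttAaSsBb grid (16·16=256): TtAASSBB=2 TtAASSBb=4 TtAASSbb=2 TtAASsBB=4 TtAASsBb=8 TtAASsbb=4 TtAAssBB=2 TtAAssBb=4 TtAAssbb=2 TtAaSSBB=4 TtAaSSBb=8 TtAaSSbb=4 TtAaSsBB=8 TtAaSsBb=16 TtAaSsbb=8 TtAassBB=4 TtAassBb=8 TtAassbb=4 TtaaSSBB=2 TtaaSSBb=4 TtaaSSbb=2 TtaaSsBB=4 TtaaSsBb=8 TtaaSsbb=4 TtaassBB=2 TtaassBb=4 Ttaassbb=2 ttAASSBB=2 ttAASSBb=4 ttAASSbb=2 ttAASsBB=4 ttAASsBb=8 ttAASsbb=4 ttAAssBB=2 ttAAssBb=4 ttAAssbb=2 ttAaSSBB=4 ttAaSSBb=8 ttAaSSbb=4 ttAaSsBB=8 ttAaSsBb=16 ttAaSsbb=8 ttAassBB=4 ttAassBb=8 ttAassbb=4 ttaaSSBB=2 ttaaSSBb=4 ttaaSSbb=2 ttaaSsBB=4 ttaaSsBb=8 ttaaSsbb=4 ttaassBB=2 ttaassBb=4 ttaassbb=2
tt aa S_ bb hits 6/256; gcd=2; 6÷2/256÷2 = 3/128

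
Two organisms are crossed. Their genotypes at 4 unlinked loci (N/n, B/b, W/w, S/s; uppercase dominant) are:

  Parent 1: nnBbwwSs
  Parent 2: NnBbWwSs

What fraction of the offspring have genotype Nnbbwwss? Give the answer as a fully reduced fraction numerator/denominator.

P(Nnbbwwss) = 1/64

nnBbwwSs gametes: nBwS×4, nBws×4, nbwS×4, nbws×4
NnBbWwSs gametes: NBWS×1, NBWs×1, NBwS×1, NBws×1, NbWS×1, NbWs×1, NbwS×1, Nbws×1, nBWS×1, nBWs×1, nBwS×1, nBws×1, nbWS×1, nbWs×1, nbwS×1, nbws×1
nnBbwwSs×NnBbWwSs grid (16·16=256): NnBBWwSS=4 NnBBWwSs=8 NnBBWwss=4 NnBBwwSS=4 NnBBwwSs=8 NnBBwwss=4 NnBbWwSS=8 NnBbWwSs=16 NnBbWwss=8 NnBbwwSS=8 NnBbwwSs=16 NnBbwwss=8 NnbbWwSS=4 NnbbWwSs=8 NnbbWwss=4 NnbbwwSS=4 NnbbwwSs=8 Nnbbwwss=4 nnBBWwSS=4 nnBBWwSs=8 nnBBWwss=4 nnBBwwSS=4 nnBBwwSs=8 nnBBwwss=4 nnBbWwSS=8 nnBbWwSs=16 nnBbWwss=8 nnBbwwSS=8 nnBbwwSs=16 nnBbwwss=8 nnbbWwSS=4 nnbbWwSs=8 nnbbWwss=4 nnbbwwSS=4 nnbbwwSs=8 nnbbwwss=4
Nnbbwwss hits 4/256; gcd=4; 4÷4/256÷4 = 1/64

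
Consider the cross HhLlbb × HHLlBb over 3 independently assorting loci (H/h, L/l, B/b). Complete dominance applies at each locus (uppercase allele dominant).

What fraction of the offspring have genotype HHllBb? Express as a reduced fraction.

HhLlbb gametes: HLb×2, Hlb×2, hLb×2, hlb×2
HHLlBb gametes: HLB×2, HLb×2, HlB×2, Hlb×2
HhLlbb×HHLlBb grid (8·8=64): HHLLBb=4 HHLLbb=4 HHLlBb=8 HHLlbb=8 HHllBb=4 HHllbb=4 HhLLBb=4 HhLLbb=4 HhLlBb=8 HhLlbb=8 HhllBb=4 Hhllbb=4
HHllBb hits 4/64; gcd=4; 4÷4/64÷4 = 1/16

P(HHllBb) = 1/16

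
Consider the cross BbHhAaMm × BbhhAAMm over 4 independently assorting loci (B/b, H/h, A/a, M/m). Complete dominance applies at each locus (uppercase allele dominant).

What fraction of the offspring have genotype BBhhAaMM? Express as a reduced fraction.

P(BBhhAaMM) = 1/64

BbHhAaMm gametes: BHAM×1, BHAm×1, BHaM×1, BHam×1, BhAM×1, BhAm×1, BhaM×1, Bham×1, bHAM×1, bHAm×1, bHaM×1, bHam×1, bhAM×1, bhAm×1, bhaM×1, bham×1
BbhhAAMm gametes: BhAM×4, BhAm×4, bhAM×4, bhAm×4
BbHhAaMm×BbhhAAMm grid (16·16=256): BBHhAAMM=4 BBHhAAMm=8 BBHhAAmm=4 BBHhAaMM=4 BBHhAaMm=8 BBHhAamm=4 BBhhAAMM=4 BBhhAAMm=8 BBhhAAmm=4 BBhhAaMM=4 BBhhAaMm=8 BBhhAamm=4 BbHhAAMM=8 BbHhAAMm=16 BbHhAAmm=8 BbHhAaMM=8 BbHhAaMm=16 BbHhAamm=8 BbhhAAMM=8 BbhhAAMm=16 BbhhAAmm=8 BbhhAaMM=8 BbhhAaMm=16 BbhhAamm=8 bbHhAAMM=4 bbHhAAMm=8 bbHhAAmm=4 bbHhAaMM=4 bbHhAaMm=8 bbHhAamm=4 bbhhAAMM=4 bbhhAAMm=8 bbhhAAmm=4 bbhhAaMM=4 bbhhAaMm=8 bbhhAamm=4
BBhhAaMM hits 4/256; gcd=4; 4÷4/256÷4 = 1/64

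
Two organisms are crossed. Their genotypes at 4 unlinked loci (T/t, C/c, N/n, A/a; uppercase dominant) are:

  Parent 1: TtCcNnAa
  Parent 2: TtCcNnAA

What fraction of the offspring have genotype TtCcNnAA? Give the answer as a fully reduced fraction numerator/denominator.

TtCcNnAa gametes: TCNA×1, TCNa×1, TCnA×1, TCna×1, TcNA×1, TcNa×1, TcnA×1, Tcna×1, tCNA×1, tCNa×1, tCnA×1, tCna×1, tcNA×1, tcNa×1, tcnA×1, tcna×1
TtCcNnAA gametes: TCNA×2, TCnA×2, TcNA×2, TcnA×2, tCNA×2, tCnA×2, tcNA×2, tcnA×2
TtCcNnAa×TtCcNnAA grid (16·16=256): TTCCNNAA=2 TTCCNNAa=2 TTCCNnAA=4 TTCCNnAa=4 TTCCnnAA=2 TTCCnnAa=2 TTCcNNAA=4 TTCcNNAa=4 TTCcNnAA=8 TTCcNnAa=8 TTCcnnAA=4 TTCcnnAa=4 TTccNNAA=2 TTccNNAa=2 TTccNnAA=4 TTccNnAa=4 TTccnnAA=2 TTccnnAa=2 TtCCNNAA=4 TtCCNNAa=4 TtCCNnAA=8 TtCCNnAa=8 TtCCnnAA=4 TtCCnnAa=4 TtCcNNAA=8 TtCcNNAa=8 TtCcNnAA=16 TtCcNnAa=16 TtCcnnAA=8 TtCcnnAa=8 TtccNNAA=4 TtccNNAa=4 TtccNnAA=8 TtccNnAa=8 TtccnnAA=4 TtccnnAa=4 ttCCNNAA=2 ttCCNNAa=2 ttCCNnAA=4 ttCCNnAa=4 ttCCnnAA=2 ttCCnnAa=2 ttCcNNAA=4 ttCcNNAa=4 ttCcNnAA=8 ttCcNnAa=8 ttCcnnAA=4 ttCcnnAa=4 ttccNNAA=2 ttccNNAa=2 ttccNnAA=4 ttccNnAa=4 ttccnnAA=2 ttccnnAa=2
TtCcNnAA hits 16/256; gcd=16; 16÷16/256÷16 = 1/16

P(TtCcNnAA) = 1/16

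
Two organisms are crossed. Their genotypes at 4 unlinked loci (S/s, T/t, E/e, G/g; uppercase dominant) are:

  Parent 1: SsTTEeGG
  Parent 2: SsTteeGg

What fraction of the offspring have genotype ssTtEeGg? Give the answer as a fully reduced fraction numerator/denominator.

P(ssTtEeGg) = 1/32

SsTTEeGG gametes: STEG×4, STeG×4, sTEG×4, sTeG×4
SsTteeGg gametes: STeG×2, STeg×2, SteG×2, Steg×2, sTeG×2, sTeg×2, steG×2, steg×2
SsTTEeGG×SsTteeGg grid (16·16=256): SSTTEeGG=8 SSTTEeGg=8 SSTTeeGG=8 SSTTeeGg=8 SSTtEeGG=8 SSTtEeGg=8 SSTteeGG=8 SSTteeGg=8 SsTTEeGG=16 SsTTEeGg=16 SsTTeeGG=16 SsTTeeGg=16 SsTtEeGG=16 SsTtEeGg=16 SsTteeGG=16 SsTteeGg=16 ssTTEeGG=8 ssTTEeGg=8 ssTTeeGG=8 ssTTeeGg=8 ssTtEeGG=8 ssTtEeGg=8 ssTteeGG=8 ssTteeGg=8
ssTtEeGg hits 8/256; gcd=8; 8÷8/256÷8 = 1/32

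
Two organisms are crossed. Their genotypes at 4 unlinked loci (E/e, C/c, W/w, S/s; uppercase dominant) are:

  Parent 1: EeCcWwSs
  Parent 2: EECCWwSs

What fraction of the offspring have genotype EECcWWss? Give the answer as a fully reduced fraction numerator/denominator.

P(EECcWWss) = 1/64

EeCcWwSs gametes: ECWS×1, ECWs×1, ECwS×1, ECws×1, EcWS×1, EcWs×1, EcwS×1, Ecws×1, eCWS×1, eCWs×1, eCwS×1, eCws×1, ecWS×1, ecWs×1, ecwS×1, ecws×1
EECCWwSs gametes: ECWS×4, ECWs×4, ECwS×4, ECws×4
EeCcWwSs×EECCWwSs grid (16·16=256): EECCWWSS=4 EECCWWSs=8 EECCWWss=4 EECCWwSS=8 EECCWwSs=16 EECCWwss=8 EECCwwSS=4 EECCwwSs=8 EECCwwss=4 EECcWWSS=4 EECcWWSs=8 EECcWWss=4 EECcWwSS=8 EECcWwSs=16 EECcWwss=8 EECcwwSS=4 EECcwwSs=8 EECcwwss=4 EeCCWWSS=4 EeCCWWSs=8 EeCCWWss=4 EeCCWwSS=8 EeCCWwSs=16 EeCCWwss=8 EeCCwwSS=4 EeCCwwSs=8 EeCCwwss=4 EeCcWWSS=4 EeCcWWSs=8 EeCcWWss=4 EeCcWwSS=8 EeCcWwSs=16 EeCcWwss=8 EeCcwwSS=4 EeCcwwSs=8 EeCcwwss=4
EECcWWss hits 4/256; gcd=4; 4÷4/256÷4 = 1/64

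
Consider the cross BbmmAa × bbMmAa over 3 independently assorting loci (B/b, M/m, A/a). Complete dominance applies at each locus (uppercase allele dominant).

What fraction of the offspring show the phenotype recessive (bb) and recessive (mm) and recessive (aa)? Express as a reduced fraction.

BbmmAa gametes: BmA×2, Bma×2, bmA×2, bma×2
bbMmAa gametes: bMA×2, bMa×2, bmA×2, bma×2
BbmmAa×bbMmAa grid (8·8=64): BbMmAA=4 BbMmAa=8 BbMmaa=4 BbmmAA=4 BbmmAa=8 Bbmmaa=4 bbMmAA=4 bbMmAa=8 bbMmaa=4 bbmmAA=4 bbmmAa=8 bbmmaa=4
bb mm aa hits 4/64; gcd=4; 4÷4/64÷4 = 1/16

P(bb mm aa) = 1/16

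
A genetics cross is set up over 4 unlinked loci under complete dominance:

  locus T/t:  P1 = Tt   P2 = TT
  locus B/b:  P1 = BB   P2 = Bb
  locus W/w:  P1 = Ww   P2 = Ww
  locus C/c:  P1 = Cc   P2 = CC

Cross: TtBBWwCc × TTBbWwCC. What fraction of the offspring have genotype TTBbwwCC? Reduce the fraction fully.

P(TTBbwwCC) = 1/32

TtBBWwCc gametes: TBWC×2, TBWc×2, TBwC×2, TBwc×2, tBWC×2, tBWc×2, tBwC×2, tBwc×2
TTBbWwCC gametes: TBWC×4, TBwC×4, TbWC×4, TbwC×4
TtBBWwCc×TTBbWwCC grid (16·16=256): TTBBWWCC=8 TTBBWWCc=8 TTBBWwCC=16 TTBBWwCc=16 TTBBwwCC=8 TTBBwwCc=8 TTBbWWCC=8 TTBbWWCc=8 TTBbWwCC=16 TTBbWwCc=16 TTBbwwCC=8 TTBbwwCc=8 TtBBWWCC=8 TtBBWWCc=8 TtBBWwCC=16 TtBBWwCc=16 TtBBwwCC=8 TtBBwwCc=8 TtBbWWCC=8 TtBbWWCc=8 TtBbWwCC=16 TtBbWwCc=16 TtBbwwCC=8 TtBbwwCc=8
TTBbwwCC hits 8/256; gcd=8; 8÷8/256÷8 = 1/32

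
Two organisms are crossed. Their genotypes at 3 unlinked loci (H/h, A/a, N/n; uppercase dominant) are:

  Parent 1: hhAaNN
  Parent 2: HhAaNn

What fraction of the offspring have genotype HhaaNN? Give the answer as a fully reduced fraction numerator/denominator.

P(HhaaNN) = 1/16

hhAaNN gametes: hAN×4, haN×4
HhAaNn gametes: HAN×1, HAn×1, HaN×1, Han×1, hAN×1, hAn×1, haN×1, han×1
hhAaNN×HhAaNn grid (8·8=64): HhAANN=4 HhAANn=4 HhAaNN=8 HhAaNn=8 HhaaNN=4 HhaaNn=4 hhAANN=4 hhAANn=4 hhAaNN=8 hhAaNn=8 hhaaNN=4 hhaaNn=4
HhaaNN hits 4/64; gcd=4; 4÷4/64÷4 = 1/16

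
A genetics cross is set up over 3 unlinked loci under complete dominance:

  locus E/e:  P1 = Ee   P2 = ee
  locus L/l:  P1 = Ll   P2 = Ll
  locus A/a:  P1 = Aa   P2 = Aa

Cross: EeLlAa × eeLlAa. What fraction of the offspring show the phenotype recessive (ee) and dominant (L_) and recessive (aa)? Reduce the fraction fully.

EeLlAa gametes: ELA×1, ELa×1, ElA×1, Ela×1, eLA×1, eLa×1, elA×1, ela×1
eeLlAa gametes: eLA×2, eLa×2, elA×2, ela×2
EeLlAa×eeLlAa grid (8·8=64): EeLLAA=2 EeLLAa=4 EeLLaa=2 EeLlAA=4 EeLlAa=8 EeLlaa=4 EellAA=2 EellAa=4 Eellaa=2 eeLLAA=2 eeLLAa=4 eeLLaa=2 eeLlAA=4 eeLlAa=8 eeLlaa=4 eellAA=2 eellAa=4 eellaa=2
ee L_ aa hits 6/64; gcd=2; 6÷2/64÷2 = 3/32

P(ee L_ aa) = 3/32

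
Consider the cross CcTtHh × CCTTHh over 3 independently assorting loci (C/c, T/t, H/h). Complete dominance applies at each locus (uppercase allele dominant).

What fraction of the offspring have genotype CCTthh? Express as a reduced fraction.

P(CCTthh) = 1/16

CcTtHh gametes: CTH×1, CTh×1, CtH×1, Cth×1, cTH×1, cTh×1, ctH×1, cth×1
CCTTHh gametes: CTH×4, CTh×4
CcTtHh×CCTTHh grid (8·8=64): CCTTHH=4 CCTTHh=8 CCTThh=4 CCTtHH=4 CCTtHh=8 CCTthh=4 CcTTHH=4 CcTTHh=8 CcTThh=4 CcTtHH=4 CcTtHh=8 CcTthh=4
CCTthh hits 4/64; gcd=4; 4÷4/64÷4 = 1/16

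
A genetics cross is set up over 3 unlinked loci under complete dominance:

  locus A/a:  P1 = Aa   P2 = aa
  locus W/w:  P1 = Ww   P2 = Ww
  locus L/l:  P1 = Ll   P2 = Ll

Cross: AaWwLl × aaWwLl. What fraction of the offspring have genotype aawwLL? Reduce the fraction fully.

AaWwLl gametes: AWL×1, AWl×1, AwL×1, Awl×1, aWL×1, aWl×1, awL×1, awl×1
aaWwLl gametes: aWL×2, aWl×2, awL×2, awl×2
AaWwLl×aaWwLl grid (8·8=64): AaWWLL=2 AaWWLl=4 AaWWll=2 AaWwLL=4 AaWwLl=8 AaWwll=4 AawwLL=2 AawwLl=4 Aawwll=2 aaWWLL=2 aaWWLl=4 aaWWll=2 aaWwLL=4 aaWwLl=8 aaWwll=4 aawwLL=2 aawwLl=4 aawwll=2
aawwLL hits 2/64; gcd=2; 2÷2/64÷2 = 1/32

P(aawwLL) = 1/32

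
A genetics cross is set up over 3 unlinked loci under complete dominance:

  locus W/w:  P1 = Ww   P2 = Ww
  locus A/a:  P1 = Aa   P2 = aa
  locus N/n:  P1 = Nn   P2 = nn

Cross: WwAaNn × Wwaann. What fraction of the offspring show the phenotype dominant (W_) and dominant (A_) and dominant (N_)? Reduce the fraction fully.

WwAaNn gametes: WAN×1, WAn×1, WaN×1, Wan×1, wAN×1, wAn×1, waN×1, wan×1
Wwaann gametes: Wan×4, wan×4
WwAaNn×Wwaann grid (8·8=64): WWAaNn=4 WWAann=4 WWaaNn=4 WWaann=4 WwAaNn=8 WwAann=8 WwaaNn=8 Wwaann=8 wwAaNn=4 wwAann=4 wwaaNn=4 wwaann=4
W_ A_ N_ hits 12/64; gcd=4; 12÷4/64÷4 = 3/16

P(W_ A_ N_) = 3/16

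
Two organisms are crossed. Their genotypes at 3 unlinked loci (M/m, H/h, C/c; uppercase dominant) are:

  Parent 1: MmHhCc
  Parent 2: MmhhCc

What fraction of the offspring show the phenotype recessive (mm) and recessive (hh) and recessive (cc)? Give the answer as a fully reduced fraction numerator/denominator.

P(mm hh cc) = 1/32

MmHhCc gametes: MHC×1, MHc×1, MhC×1, Mhc×1, mHC×1, mHc×1, mhC×1, mhc×1
MmhhCc gametes: MhC×2, Mhc×2, mhC×2, mhc×2
MmHhCc×MmhhCc grid (8·8=64): MMHhCC=2 MMHhCc=4 MMHhcc=2 MMhhCC=2 MMhhCc=4 MMhhcc=2 MmHhCC=4 MmHhCc=8 MmHhcc=4 MmhhCC=4 MmhhCc=8 Mmhhcc=4 mmHhCC=2 mmHhCc=4 mmHhcc=2 mmhhCC=2 mmhhCc=4 mmhhcc=2
mm hh cc hits 2/64; gcd=2; 2÷2/64÷2 = 1/32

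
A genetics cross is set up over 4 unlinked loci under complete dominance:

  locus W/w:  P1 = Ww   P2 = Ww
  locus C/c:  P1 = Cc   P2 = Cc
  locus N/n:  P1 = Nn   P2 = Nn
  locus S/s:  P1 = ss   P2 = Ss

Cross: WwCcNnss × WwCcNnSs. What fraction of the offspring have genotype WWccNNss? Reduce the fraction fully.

P(WWccNNss) = 1/128

WwCcNnss gametes: WCNs×2, WCns×2, WcNs×2, Wcns×2, wCNs×2, wCns×2, wcNs×2, wcns×2
WwCcNnSs gametes: WCNS×1, WCNs×1, WCnS×1, WCns×1, WcNS×1, WcNs×1, WcnS×1, Wcns×1, wCNS×1, wCNs×1, wCnS×1, wCns×1, wcNS×1, wcNs×1, wcnS×1, wcns×1
WwCcNnss×WwCcNnSs grid (16·16=256): WWCCNNSs=2 WWCCNNss=2 WWCCNnSs=4 WWCCNnss=4 WWCCnnSs=2 WWCCnnss=2 WWCcNNSs=4 WWCcNNss=4 WWCcNnSs=8 WWCcNnss=8 WWCcnnSs=4 WWCcnnss=4 WWccNNSs=2 WWccNNss=2 WWccNnSs=4 WWccNnss=4 WWccnnSs=2 WWccnnss=2 WwCCNNSs=4 WwCCNNss=4 WwCCNnSs=8 WwCCNnss=8 WwCCnnSs=4 WwCCnnss=4 WwCcNNSs=8 WwCcNNss=8 WwCcNnSs=16 WwCcNnss=16 WwCcnnSs=8 WwCcnnss=8 WwccNNSs=4 WwccNNss=4 WwccNnSs=8 WwccNnss=8 WwccnnSs=4 Wwccnnss=4 wwCCNNSs=2 wwCCNNss=2 wwCCNnSs=4 wwCCNnss=4 wwCCnnSs=2 wwCCnnss=2 wwCcNNSs=4 wwCcNNss=4 wwCcNnSs=8 wwCcNnss=8 wwCcnnSs=4 wwCcnnss=4 wwccNNSs=2 wwccNNss=2 wwccNnSs=4 wwccNnss=4 wwccnnSs=2 wwccnnss=2
WWccNNss hits 2/256; gcd=2; 2÷2/256÷2 = 1/128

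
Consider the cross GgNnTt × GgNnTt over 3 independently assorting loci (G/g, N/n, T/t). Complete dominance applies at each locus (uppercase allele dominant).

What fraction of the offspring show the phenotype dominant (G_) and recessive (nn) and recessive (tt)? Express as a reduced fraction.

P(G_ nn tt) = 3/64

GgNnTt gametes: GNT×1, GNt×1, GnT×1, Gnt×1, gNT×1, gNt×1, gnT×1, gnt×1
GgNnTt gametes: GNT×1, GNt×1, GnT×1, Gnt×1, gNT×1, gNt×1, gnT×1, gnt×1
GgNnTt×GgNnTt grid (8·8=64): GGNNTT=1 GGNNTt=2 GGNNtt=1 GGNnTT=2 GGNnTt=4 GGNntt=2 GGnnTT=1 GGnnTt=2 GGnntt=1 GgNNTT=2 GgNNTt=4 GgNNtt=2 GgNnTT=4 GgNnTt=8 GgNntt=4 GgnnTT=2 GgnnTt=4 Ggnntt=2 ggNNTT=1 ggNNTt=2 ggNNtt=1 ggNnTT=2 ggNnTt=4 ggNntt=2 ggnnTT=1 ggnnTt=2 ggnntt=1
G_ nn tt hits 3/64; gcd=1; 3÷1/64÷1 = 3/64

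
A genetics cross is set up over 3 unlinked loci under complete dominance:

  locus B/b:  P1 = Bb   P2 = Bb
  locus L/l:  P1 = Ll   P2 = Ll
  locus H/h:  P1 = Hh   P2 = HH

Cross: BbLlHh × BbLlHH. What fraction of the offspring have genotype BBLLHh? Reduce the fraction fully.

BbLlHh gametes: BLH×1, BLh×1, BlH×1, Blh×1, bLH×1, bLh×1, blH×1, blh×1
BbLlHH gametes: BLH×2, BlH×2, bLH×2, blH×2
BbLlHh×BbLlHH grid (8·8=64): BBLLHH=2 BBLLHh=2 BBLlHH=4 BBLlHh=4 BBllHH=2 BBllHh=2 BbLLHH=4 BbLLHh=4 BbLlHH=8 BbLlHh=8 BbllHH=4 BbllHh=4 bbLLHH=2 bbLLHh=2 bbLlHH=4 bbLlHh=4 bbllHH=2 bbllHh=2
BBLLHh hits 2/64; gcd=2; 2÷2/64÷2 = 1/32

P(BBLLHh) = 1/32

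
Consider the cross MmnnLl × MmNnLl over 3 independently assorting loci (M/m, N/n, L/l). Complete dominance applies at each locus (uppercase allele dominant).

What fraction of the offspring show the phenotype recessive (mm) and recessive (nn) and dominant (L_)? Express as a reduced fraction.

MmnnLl gametes: MnL×2, Mnl×2, mnL×2, mnl×2
MmNnLl gametes: MNL×1, MNl×1, MnL×1, Mnl×1, mNL×1, mNl×1, mnL×1, mnl×1
MmnnLl×MmNnLl grid (8·8=64): MMNnLL=2 MMNnLl=4 MMNnll=2 MMnnLL=2 MMnnLl=4 MMnnll=2 MmNnLL=4 MmNnLl=8 MmNnll=4 MmnnLL=4 MmnnLl=8 Mmnnll=4 mmNnLL=2 mmNnLl=4 mmNnll=2 mmnnLL=2 mmnnLl=4 mmnnll=2
mm nn L_ hits 6/64; gcd=2; 6÷2/64÷2 = 3/32

P(mm nn L_) = 3/32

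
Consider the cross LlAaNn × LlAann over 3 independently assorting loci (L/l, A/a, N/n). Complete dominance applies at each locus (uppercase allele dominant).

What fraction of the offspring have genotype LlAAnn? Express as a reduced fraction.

LlAaNn gametes: LAN×1, LAn×1, LaN×1, Lan×1, lAN×1, lAn×1, laN×1, lan×1
LlAann gametes: LAn×2, Lan×2, lAn×2, lan×2
LlAaNn×LlAann grid (8·8=64): LLAANn=2 LLAAnn=2 LLAaNn=4 LLAann=4 LLaaNn=2 LLaann=2 LlAANn=4 LlAAnn=4 LlAaNn=8 LlAann=8 LlaaNn=4 Llaann=4 llAANn=2 llAAnn=2 llAaNn=4 llAann=4 llaaNn=2 llaann=2
LlAAnn hits 4/64; gcd=4; 4÷4/64÷4 = 1/16

P(LlAAnn) = 1/16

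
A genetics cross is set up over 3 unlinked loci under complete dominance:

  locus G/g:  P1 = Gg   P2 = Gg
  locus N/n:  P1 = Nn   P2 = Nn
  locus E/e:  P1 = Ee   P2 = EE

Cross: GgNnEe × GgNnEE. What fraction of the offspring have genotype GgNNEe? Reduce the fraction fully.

P(GgNNEe) = 1/16

GgNnEe gametes: GNE×1, GNe×1, GnE×1, Gne×1, gNE×1, gNe×1, gnE×1, gne×1
GgNnEE gametes: GNE×2, GnE×2, gNE×2, gnE×2
GgNnEe×GgNnEE grid (8·8=64): GGNNEE=2 GGNNEe=2 GGNnEE=4 GGNnEe=4 GGnnEE=2 GGnnEe=2 GgNNEE=4 GgNNEe=4 GgNnEE=8 GgNnEe=8 GgnnEE=4 GgnnEe=4 ggNNEE=2 ggNNEe=2 ggNnEE=4 ggNnEe=4 ggnnEE=2 ggnnEe=2
GgNNEe hits 4/64; gcd=4; 4÷4/64÷4 = 1/16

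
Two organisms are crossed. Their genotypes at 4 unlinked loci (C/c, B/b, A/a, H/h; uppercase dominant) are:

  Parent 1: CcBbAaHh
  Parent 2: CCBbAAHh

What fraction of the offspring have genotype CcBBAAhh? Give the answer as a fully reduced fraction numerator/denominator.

CcBbAaHh gametes: CBAH×1, CBAh×1, CBaH×1, CBah×1, CbAH×1, CbAh×1, CbaH×1, Cbah×1, cBAH×1, cBAh×1, cBaH×1, cBah×1, cbAH×1, cbAh×1, cbaH×1, cbah×1
CCBbAAHh gametes: CBAH×4, CBAh×4, CbAH×4, CbAh×4
CcBbAaHh×CCBbAAHh grid (16·16=256): CCBBAAHH=4 CCBBAAHh=8 CCBBAAhh=4 CCBBAaHH=4 CCBBAaHh=8 CCBBAahh=4 CCBbAAHH=8 CCBbAAHh=16 CCBbAAhh=8 CCBbAaHH=8 CCBbAaHh=16 CCBbAahh=8 CCbbAAHH=4 CCbbAAHh=8 CCbbAAhh=4 CCbbAaHH=4 CCbbAaHh=8 CCbbAahh=4 CcBBAAHH=4 CcBBAAHh=8 CcBBAAhh=4 CcBBAaHH=4 CcBBAaHh=8 CcBBAahh=4 CcBbAAHH=8 CcBbAAHh=16 CcBbAAhh=8 CcBbAaHH=8 CcBbAaHh=16 CcBbAahh=8 CcbbAAHH=4 CcbbAAHh=8 CcbbAAhh=4 CcbbAaHH=4 CcbbAaHh=8 CcbbAahh=4
CcBBAAhh hits 4/256; gcd=4; 4÷4/256÷4 = 1/64

P(CcBBAAhh) = 1/64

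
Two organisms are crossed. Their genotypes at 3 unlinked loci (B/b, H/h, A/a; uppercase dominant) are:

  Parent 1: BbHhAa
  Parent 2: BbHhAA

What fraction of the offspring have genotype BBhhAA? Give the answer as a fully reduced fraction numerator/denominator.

P(BBhhAA) = 1/32

BbHhAa gametes: BHA×1, BHa×1, BhA×1, Bha×1, bHA×1, bHa×1, bhA×1, bha×1
BbHhAA gametes: BHA×2, BhA×2, bHA×2, bhA×2
BbHhAa×BbHhAA grid (8·8=64): BBHHAA=2 BBHHAa=2 BBHhAA=4 BBHhAa=4 BBhhAA=2 BBhhAa=2 BbHHAA=4 BbHHAa=4 BbHhAA=8 BbHhAa=8 BbhhAA=4 BbhhAa=4 bbHHAA=2 bbHHAa=2 bbHhAA=4 bbHhAa=4 bbhhAA=2 bbhhAa=2
BBhhAA hits 2/64; gcd=2; 2÷2/64÷2 = 1/32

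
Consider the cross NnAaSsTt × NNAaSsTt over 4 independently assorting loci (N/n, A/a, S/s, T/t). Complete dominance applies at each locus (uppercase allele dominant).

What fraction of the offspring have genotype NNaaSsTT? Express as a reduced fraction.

P(NNaaSsTT) = 1/64

NnAaSsTt gametes: NAST×1, NASt×1, NAsT×1, NAst×1, NaST×1, NaSt×1, NasT×1, Nast×1, nAST×1, nASt×1, nAsT×1, nAst×1, naST×1, naSt×1, nasT×1, nast×1
NNAaSsTt gametes: NAST×2, NASt×2, NAsT×2, NAst×2, NaST×2, NaSt×2, NasT×2, Nast×2
NnAaSsTt×NNAaSsTt grid (16·16=256): NNAASSTT=2 NNAASSTt=4 NNAASStt=2 NNAASsTT=4 NNAASsTt=8 NNAASstt=4 NNAAssTT=2 NNAAssTt=4 NNAAsstt=2 NNAaSSTT=4 NNAaSSTt=8 NNAaSStt=4 NNAaSsTT=8 NNAaSsTt=16 NNAaSstt=8 NNAassTT=4 NNAassTt=8 NNAasstt=4 NNaaSSTT=2 NNaaSSTt=4 NNaaSStt=2 NNaaSsTT=4 NNaaSsTt=8 NNaaSstt=4 NNaassTT=2 NNaassTt=4 NNaasstt=2 NnAASSTT=2 NnAASSTt=4 NnAASStt=2 NnAASsTT=4 NnAASsTt=8 NnAASstt=4 NnAAssTT=2 NnAAssTt=4 NnAAsstt=2 NnAaSSTT=4 NnAaSSTt=8 NnAaSStt=4 NnAaSsTT=8 NnAaSsTt=16 NnAaSstt=8 NnAassTT=4 NnAassTt=8 NnAasstt=4 NnaaSSTT=2 NnaaSSTt=4 NnaaSStt=2 NnaaSsTT=4 NnaaSsTt=8 NnaaSstt=4 NnaassTT=2 NnaassTt=4 Nnaasstt=2
NNaaSsTT hits 4/256; gcd=4; 4÷4/256÷4 = 1/64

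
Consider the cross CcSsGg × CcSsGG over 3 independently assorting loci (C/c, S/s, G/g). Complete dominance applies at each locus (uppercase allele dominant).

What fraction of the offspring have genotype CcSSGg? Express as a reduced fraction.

CcSsGg gametes: CSG×1, CSg×1, CsG×1, Csg×1, cSG×1, cSg×1, csG×1, csg×1
CcSsGG gametes: CSG×2, CsG×2, cSG×2, csG×2
CcSsGg×CcSsGG grid (8·8=64): CCSSGG=2 CCSSGg=2 CCSsGG=4 CCSsGg=4 CCssGG=2 CCssGg=2 CcSSGG=4 CcSSGg=4 CcSsGG=8 CcSsGg=8 CcssGG=4 CcssGg=4 ccSSGG=2 ccSSGg=2 ccSsGG=4 ccSsGg=4 ccssGG=2 ccssGg=2
CcSSGg hits 4/64; gcd=4; 4÷4/64÷4 = 1/16

P(CcSSGg) = 1/16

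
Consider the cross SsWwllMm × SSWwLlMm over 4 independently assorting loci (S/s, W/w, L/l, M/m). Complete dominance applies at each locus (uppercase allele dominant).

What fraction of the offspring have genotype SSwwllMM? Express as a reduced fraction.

SsWwllMm gametes: SWlM×2, SWlm×2, SwlM×2, Swlm×2, sWlM×2, sWlm×2, swlM×2, swlm×2
SSWwLlMm gametes: SWLM×2, SWLm×2, SWlM×2, SWlm×2, SwLM×2, SwLm×2, SwlM×2, Swlm×2
SsWwllMm×SSWwLlMm grid (16·16=256): SSWWLlMM=4 SSWWLlMm=8 SSWWLlmm=4 SSWWllMM=4 SSWWllMm=8 SSWWllmm=4 SSWwLlMM=8 SSWwLlMm=16 SSWwLlmm=8 SSWwllMM=8 SSWwllMm=16 SSWwllmm=8 SSwwLlMM=4 SSwwLlMm=8 SSwwLlmm=4 SSwwllMM=4 SSwwllMm=8 SSwwllmm=4 SsWWLlMM=4 SsWWLlMm=8 SsWWLlmm=4 SsWWllMM=4 SsWWllMm=8 SsWWllmm=4 SsWwLlMM=8 SsWwLlMm=16 SsWwLlmm=8 SsWwllMM=8 SsWwllMm=16 SsWwllmm=8 SswwLlMM=4 SswwLlMm=8 SswwLlmm=4 SswwllMM=4 SswwllMm=8 Sswwllmm=4
SSwwllMM hits 4/256; gcd=4; 4÷4/256÷4 = 1/64

P(SSwwllMM) = 1/64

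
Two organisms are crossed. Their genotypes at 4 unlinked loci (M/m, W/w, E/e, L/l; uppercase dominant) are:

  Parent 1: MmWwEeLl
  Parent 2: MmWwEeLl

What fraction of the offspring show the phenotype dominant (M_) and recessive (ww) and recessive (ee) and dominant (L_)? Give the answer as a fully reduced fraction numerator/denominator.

MmWwEeLl gametes: MWEL×1, MWEl×1, MWeL×1, MWel×1, MwEL×1, MwEl×1, MweL×1, Mwel×1, mWEL×1, mWEl×1, mWeL×1, mWel×1, mwEL×1, mwEl×1, mweL×1, mwel×1
MmWwEeLl gametes: MWEL×1, MWEl×1, MWeL×1, MWel×1, MwEL×1, MwEl×1, MweL×1, Mwel×1, mWEL×1, mWEl×1, mWeL×1, mWel×1, mwEL×1, mwEl×1, mweL×1, mwel×1
MmWwEeLl×MmWwEeLl grid (16·16=256): MMWWEELL=1 MMWWEELl=2 MMWWEEll=1 MMWWEeLL=2 MMWWEeLl=4 MMWWEell=2 MMWWeeLL=1 MMWWeeLl=2 MMWWeell=1 MMWwEELL=2 MMWwEELl=4 MMWwEEll=2 MMWwEeLL=4 MMWwEeLl=8 MMWwEell=4 MMWweeLL=2 MMWweeLl=4 MMWweell=2 MMwwEELL=1 MMwwEELl=2 MMwwEEll=1 MMwwEeLL=2 MMwwEeLl=4 MMwwEell=2 MMwweeLL=1 MMwweeLl=2 MMwweell=1 MmWWEELL=2 MmWWEELl=4 MmWWEEll=2 MmWWEeLL=4 MmWWEeLl=8 MmWWEell=4 MmWWeeLL=2 MmWWeeLl=4 MmWWeell=2 MmWwEELL=4 MmWwEELl=8 MmWwEEll=4 MmWwEeLL=8 MmWwEeLl=16 MmWwEell=8 MmWweeLL=4 MmWweeLl=8 MmWweell=4 MmwwEELL=2 MmwwEELl=4 MmwwEEll=2 MmwwEeLL=4 MmwwEeLl=8 MmwwEell=4 MmwweeLL=2 MmwweeLl=4 Mmwweell=2 mmWWEELL=1 mmWWEELl=2 mmWWEEll=1 mmWWEeLL=2 mmWWEeLl=4 mmWWEell=2 mmWWeeLL=1 mmWWeeLl=2 mmWWeell=1 mmWwEELL=2 mmWwEELl=4 mmWwEEll=2 mmWwEeLL=4 mmWwEeLl=8 mmWwEell=4 mmWweeLL=2 mmWweeLl=4 mmWweell=2 mmwwEELL=1 mmwwEELl=2 mmwwEEll=1 mmwwEeLL=2 mmwwEeLl=4 mmwwEell=2 mmwweeLL=1 mmwweeLl=2 mmwweell=1
M_ ww ee L_ hits 9/256; gcd=1; 9÷1/256÷1 = 9/256

P(M_ ww ee L_) = 9/256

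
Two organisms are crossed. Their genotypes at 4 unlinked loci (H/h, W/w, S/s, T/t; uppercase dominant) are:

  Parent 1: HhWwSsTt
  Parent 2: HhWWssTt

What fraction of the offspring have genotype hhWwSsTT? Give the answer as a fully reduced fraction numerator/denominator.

P(hhWwSsTT) = 1/64

HhWwSsTt gametes: HWST×1, HWSt×1, HWsT×1, HWst×1, HwST×1, HwSt×1, HwsT×1, Hwst×1, hWST×1, hWSt×1, hWsT×1, hWst×1, hwST×1, hwSt×1, hwsT×1, hwst×1
HhWWssTt gametes: HWsT×4, HWst×4, hWsT×4, hWst×4
HhWwSsTt×HhWWssTt grid (16·16=256): HHWWSsTT=4 HHWWSsTt=8 HHWWSstt=4 HHWWssTT=4 HHWWssTt=8 HHWWsstt=4 HHWwSsTT=4 HHWwSsTt=8 HHWwSstt=4 HHWwssTT=4 HHWwssTt=8 HHWwsstt=4 HhWWSsTT=8 HhWWSsTt=16 HhWWSstt=8 HhWWssTT=8 HhWWssTt=16 HhWWsstt=8 HhWwSsTT=8 HhWwSsTt=16 HhWwSstt=8 HhWwssTT=8 HhWwssTt=16 HhWwsstt=8 hhWWSsTT=4 hhWWSsTt=8 hhWWSstt=4 hhWWssTT=4 hhWWssTt=8 hhWWsstt=4 hhWwSsTT=4 hhWwSsTt=8 hhWwSstt=4 hhWwssTT=4 hhWwssTt=8 hhWwsstt=4
hhWwSsTT hits 4/256; gcd=4; 4÷4/256÷4 = 1/64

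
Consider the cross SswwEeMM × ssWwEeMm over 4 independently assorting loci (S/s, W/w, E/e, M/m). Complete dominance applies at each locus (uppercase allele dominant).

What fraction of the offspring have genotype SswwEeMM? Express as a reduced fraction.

SswwEeMM gametes: SwEM×4, SweM×4, swEM×4, sweM×4
ssWwEeMm gametes: sWEM×2, sWEm×2, sWeM×2, sWem×2, swEM×2, swEm×2, sweM×2, swem×2
SswwEeMM×ssWwEeMm grid (16·16=256): SsWwEEMM=8 SsWwEEMm=8 SsWwEeMM=16 SsWwEeMm=16 SsWweeMM=8 SsWweeMm=8 SswwEEMM=8 SswwEEMm=8 SswwEeMM=16 SswwEeMm=16 SswweeMM=8 SswweeMm=8 ssWwEEMM=8 ssWwEEMm=8 ssWwEeMM=16 ssWwEeMm=16 ssWweeMM=8 ssWweeMm=8 sswwEEMM=8 sswwEEMm=8 sswwEeMM=16 sswwEeMm=16 sswweeMM=8 sswweeMm=8
SswwEeMM hits 16/256; gcd=16; 16÷16/256÷16 = 1/16

P(SswwEeMM) = 1/16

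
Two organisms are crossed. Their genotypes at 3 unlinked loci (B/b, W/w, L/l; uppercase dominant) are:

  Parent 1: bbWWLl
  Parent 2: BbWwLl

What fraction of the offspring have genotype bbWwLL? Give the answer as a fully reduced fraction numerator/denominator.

P(bbWwLL) = 1/16

bbWWLl gametes: bWL×4, bWl×4
BbWwLl gametes: BWL×1, BWl×1, BwL×1, Bwl×1, bWL×1, bWl×1, bwL×1, bwl×1
bbWWLl×BbWwLl grid (8·8=64): BbWWLL=4 BbWWLl=8 BbWWll=4 BbWwLL=4 BbWwLl=8 BbWwll=4 bbWWLL=4 bbWWLl=8 bbWWll=4 bbWwLL=4 bbWwLl=8 bbWwll=4
bbWwLL hits 4/64; gcd=4; 4÷4/64÷4 = 1/16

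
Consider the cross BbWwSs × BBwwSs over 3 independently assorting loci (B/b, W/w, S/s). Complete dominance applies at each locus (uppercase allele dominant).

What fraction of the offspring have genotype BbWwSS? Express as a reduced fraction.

P(BbWwSS) = 1/16

BbWwSs gametes: BWS×1, BWs×1, BwS×1, Bws×1, bWS×1, bWs×1, bwS×1, bws×1
BBwwSs gametes: BwS×4, Bws×4
BbWwSs×BBwwSs grid (8·8=64): BBWwSS=4 BBWwSs=8 BBWwss=4 BBwwSS=4 BBwwSs=8 BBwwss=4 BbWwSS=4 BbWwSs=8 BbWwss=4 BbwwSS=4 BbwwSs=8 Bbwwss=4
BbWwSS hits 4/64; gcd=4; 4÷4/64÷4 = 1/16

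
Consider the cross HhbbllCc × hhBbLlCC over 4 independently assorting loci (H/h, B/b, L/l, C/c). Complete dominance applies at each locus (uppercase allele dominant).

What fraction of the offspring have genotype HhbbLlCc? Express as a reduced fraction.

P(HhbbLlCc) = 1/16

HhbbllCc gametes: HblC×4, Hblc×4, hblC×4, hblc×4
hhBbLlCC gametes: hBLC×4, hBlC×4, hbLC×4, hblC×4
HhbbllCc×hhBbLlCC grid (16·16=256): HhBbLlCC=16 HhBbLlCc=16 HhBbllCC=16 HhBbllCc=16 HhbbLlCC=16 HhbbLlCc=16 HhbbllCC=16 HhbbllCc=16 hhBbLlCC=16 hhBbLlCc=16 hhBbllCC=16 hhBbllCc=16 hhbbLlCC=16 hhbbLlCc=16 hhbbllCC=16 hhbbllCc=16
HhbbLlCc hits 16/256; gcd=16; 16÷16/256÷16 = 1/16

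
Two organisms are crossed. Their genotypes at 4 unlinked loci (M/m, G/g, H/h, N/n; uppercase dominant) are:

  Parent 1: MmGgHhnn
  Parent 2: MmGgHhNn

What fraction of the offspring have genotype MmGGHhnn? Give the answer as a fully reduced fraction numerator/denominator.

P(MmGGHhnn) = 1/32

MmGgHhnn gametes: MGHn×2, MGhn×2, MgHn×2, Mghn×2, mGHn×2, mGhn×2, mgHn×2, mghn×2
MmGgHhNn gametes: MGHN×1, MGHn×1, MGhN×1, MGhn×1, MgHN×1, MgHn×1, MghN×1, Mghn×1, mGHN×1, mGHn×1, mGhN×1, mGhn×1, mgHN×1, mgHn×1, mghN×1, mghn×1
MmGgHhnn×MmGgHhNn grid (16·16=256): MMGGHHNn=2 MMGGHHnn=2 MMGGHhNn=4 MMGGHhnn=4 MMGGhhNn=2 MMGGhhnn=2 MMGgHHNn=4 MMGgHHnn=4 MMGgHhNn=8 MMGgHhnn=8 MMGghhNn=4 MMGghhnn=4 MMggHHNn=2 MMggHHnn=2 MMggHhNn=4 MMggHhnn=4 MMgghhNn=2 MMgghhnn=2 MmGGHHNn=4 MmGGHHnn=4 MmGGHhNn=8 MmGGHhnn=8 MmGGhhNn=4 MmGGhhnn=4 MmGgHHNn=8 MmGgHHnn=8 MmGgHhNn=16 MmGgHhnn=16 MmGghhNn=8 MmGghhnn=8 MmggHHNn=4 MmggHHnn=4 MmggHhNn=8 MmggHhnn=8 MmgghhNn=4 Mmgghhnn=4 mmGGHHNn=2 mmGGHHnn=2 mmGGHhNn=4 mmGGHhnn=4 mmGGhhNn=2 mmGGhhnn=2 mmGgHHNn=4 mmGgHHnn=4 mmGgHhNn=8 mmGgHhnn=8 mmGghhNn=4 mmGghhnn=4 mmggHHNn=2 mmggHHnn=2 mmggHhNn=4 mmggHhnn=4 mmgghhNn=2 mmgghhnn=2
MmGGHhnn hits 8/256; gcd=8; 8÷8/256÷8 = 1/32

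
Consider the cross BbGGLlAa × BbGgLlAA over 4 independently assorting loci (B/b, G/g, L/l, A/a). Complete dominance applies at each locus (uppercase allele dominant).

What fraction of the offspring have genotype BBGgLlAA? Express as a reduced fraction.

P(BBGgLlAA) = 1/32

BbGGLlAa gametes: BGLA×2, BGLa×2, BGlA×2, BGla×2, bGLA×2, bGLa×2, bGlA×2, bGla×2
BbGgLlAA gametes: BGLA×2, BGlA×2, BgLA×2, BglA×2, bGLA×2, bGlA×2, bgLA×2, bglA×2
BbGGLlAa×BbGgLlAA grid (16·16=256): BBGGLLAA=4 BBGGLLAa=4 BBGGLlAA=8 BBGGLlAa=8 BBGGllAA=4 BBGGllAa=4 BBGgLLAA=4 BBGgLLAa=4 BBGgLlAA=8 BBGgLlAa=8 BBGgllAA=4 BBGgllAa=4 BbGGLLAA=8 BbGGLLAa=8 BbGGLlAA=16 BbGGLlAa=16 BbGGllAA=8 BbGGllAa=8 BbGgLLAA=8 BbGgLLAa=8 BbGgLlAA=16 BbGgLlAa=16 BbGgllAA=8 BbGgllAa=8 bbGGLLAA=4 bbGGLLAa=4 bbGGLlAA=8 bbGGLlAa=8 bbGGllAA=4 bbGGllAa=4 bbGgLLAA=4 bbGgLLAa=4 bbGgLlAA=8 bbGgLlAa=8 bbGgllAA=4 bbGgllAa=4
BBGgLlAA hits 8/256; gcd=8; 8÷8/256÷8 = 1/32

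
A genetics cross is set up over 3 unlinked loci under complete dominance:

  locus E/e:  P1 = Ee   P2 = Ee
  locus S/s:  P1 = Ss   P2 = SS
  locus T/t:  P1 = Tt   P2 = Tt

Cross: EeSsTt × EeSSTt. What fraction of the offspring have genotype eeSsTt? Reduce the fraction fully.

EeSsTt gametes: EST×1, ESt×1, EsT×1, Est×1, eST×1, eSt×1, esT×1, est×1
EeSSTt gametes: EST×2, ESt×2, eST×2, eSt×2
EeSsTt×EeSSTt grid (8·8=64): EESSTT=2 EESSTt=4 EESStt=2 EESsTT=2 EESsTt=4 EESstt=2 EeSSTT=4 EeSSTt=8 EeSStt=4 EeSsTT=4 EeSsTt=8 EeSstt=4 eeSSTT=2 eeSSTt=4 eeSStt=2 eeSsTT=2 eeSsTt=4 eeSstt=2
eeSsTt hits 4/64; gcd=4; 4÷4/64÷4 = 1/16

P(eeSsTt) = 1/16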